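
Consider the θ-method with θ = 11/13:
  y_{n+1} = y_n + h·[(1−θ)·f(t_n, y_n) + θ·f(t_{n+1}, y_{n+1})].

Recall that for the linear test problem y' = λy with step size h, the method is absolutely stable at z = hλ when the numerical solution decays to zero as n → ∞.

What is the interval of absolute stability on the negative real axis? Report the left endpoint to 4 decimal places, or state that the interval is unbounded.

(−∞, 0) — no finite endpoint.

Set f=λy, z=hλ:
  y_{n+1} = y_n + z·[2/13·y_n + 11/13·y_{n+1}] ⇒ (1 − 11/13z)y_{n+1} = (1 + 2/13z)y_n
  R(z) = (1 + 2/13z)/(1 − 11/13z).

Boundary: |R(x)|=1, x<0.
x=-0.32: |R|=0.7482
x=-2: |R|=0.2571
x=-10: |R|=0.0569
x=-100: |R|=0.1680
θ=11/13≥1/2 ⇒ |1+2/13x|<|1−11/13x| ∀x<0 ⇒ interval (−∞,0).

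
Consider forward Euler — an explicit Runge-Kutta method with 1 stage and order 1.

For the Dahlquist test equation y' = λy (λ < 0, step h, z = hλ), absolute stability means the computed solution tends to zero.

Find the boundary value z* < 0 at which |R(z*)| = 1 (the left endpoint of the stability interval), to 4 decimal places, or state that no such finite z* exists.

Set f=λy, z=hλ:
  order 1, 1-stage ⇒ R(z)=1+z
  (e.g. R(-1.49)=-0.49000, |R|=0.49000)

Solve |R(x)|<1 on ℝ⁻.
x=-1.49: |R|=0.4900
|R(-2.11)|=1.1100 |R(-1.54)|=0.5400 |R(-1.25)|=0.2500
Bisect:
  x_lo=-2.7735 |R|=1.7735  x_hi=-0.0624 |R|=0.9376
  mid=-1.41793 |R|=0.41793 →hi
  mid=-2.09572 |R|=1.09572 →lo
  mid=-1.75682 |R|=0.75682 →hi
  mid=-1.92627 |R|=0.92627 →hi
  mid=-2.01099 |R|=1.01099 →lo
  mid=-1.96863 |R|=0.96863 →hi
  mid=-1.98981 |R|=0.98981 →hi
  ...
  [-2.00007,-1.99991] ⇒ x*=-2.0000
Stable set (-2.0000, 0).

left endpoint -2.0000.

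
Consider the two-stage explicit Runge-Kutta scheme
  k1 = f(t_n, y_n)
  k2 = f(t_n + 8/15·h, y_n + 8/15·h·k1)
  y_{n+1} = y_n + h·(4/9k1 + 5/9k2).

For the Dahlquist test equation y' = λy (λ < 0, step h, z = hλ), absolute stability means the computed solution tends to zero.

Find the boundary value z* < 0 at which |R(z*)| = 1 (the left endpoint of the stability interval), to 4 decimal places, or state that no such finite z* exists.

z* = -3.3750.

Test eqn y'=λy, z=hλ:
  k1=λy_n ⇒ h·k1=z·y_n;  k2=λ(1+8/15z)y_n ⇒ h·k2=z(1+8/15z)y_n
  y_{n+1}/y_n = 1 + 4/9z + 5/9z(1+8/15z) = 1 + z + 8/27z²
  Hence R(z) = 1 + z + 8/27z².

Boundary: |R(x)|=1, x<0.
x=-0.5: |R|=0.5741
R=1: x+8/27x²=0 ⇒ x=−27/8=-3.3750; min R=1−1/(4·8/27)=0.1562>−1
Confirm numerically:
  x=-2.713: |R|=0.46785 <1
  x=-2.001: |R|=0.18537 <1
  x=-1.891: |R|=0.16852 <1
  x=-3.753: |R|=1.42034 >1
  x=-3.622: |R|=1.26508 >1
  x=-3.452: |R|=1.07876 >1
So |R|<1 on (-3.3750, 0).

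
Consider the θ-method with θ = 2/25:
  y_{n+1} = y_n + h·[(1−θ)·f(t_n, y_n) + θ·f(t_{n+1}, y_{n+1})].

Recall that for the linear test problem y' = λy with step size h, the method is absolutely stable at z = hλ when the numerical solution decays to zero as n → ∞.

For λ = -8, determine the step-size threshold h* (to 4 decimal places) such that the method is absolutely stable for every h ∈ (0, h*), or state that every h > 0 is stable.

Test eqn y'=λy, z=hλ:
  y_{n+1} = y_n + z·[23/25·y_n + 2/25·y_{n+1}] ⇒ (1 − 2/25z)y_{n+1} = (1 + 23/25z)y_n
  ⇒ R(z) = (1 + 23/25z)/(1 − 2/25z).

Find x<0 with |R(x)|<1.
x=-1.72: |R|=0.5120
R=−1: 1+23/25x = −1+2/25x ⇒ -21/25x=2 ⇒ x=2/(-21/25)=-2.3810
Confirm numerically:
  x=-2.247: |R|=0.90462 <1
  x=-2.046: |R|=0.75822 <1
  x=-1.519: |R|=0.35441 <1
  x=-1.177: |R|=0.07571 <1
  x=-2.852: |R|=1.32217 >1
  x=-2.619: |R|=1.16532 >1
Interval (-2.3810, 0).

(-2.3810,0); λ=-8 ⇒ h* = (50/21)/8 = 0.2976.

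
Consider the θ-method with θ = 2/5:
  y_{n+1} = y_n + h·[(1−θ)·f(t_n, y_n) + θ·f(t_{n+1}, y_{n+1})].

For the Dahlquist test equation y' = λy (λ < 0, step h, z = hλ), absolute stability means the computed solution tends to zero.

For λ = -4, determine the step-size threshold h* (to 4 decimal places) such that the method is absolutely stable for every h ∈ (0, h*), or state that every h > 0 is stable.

(-10.0000,0); λ=-4 ⇒ h* = (10)/4 = 2.5000.

On y'=λy, z=hλ:
  y_{n+1} = y_n + z·[3/5·y_n + 2/5·y_{n+1}] ⇒ (1 − 2/5z)y_{n+1} = (1 + 3/5z)y_n
  so R(z) = (1 + 3/5z)/(1 − 2/5z).

Solve |R(x)|<1 on ℝ⁻.
x=-1.37: |R|=0.1150
R=−1: 1+3/5x = −1+2/5x ⇒ -1/5x=2 ⇒ x=2/(-1/5)=-10.0000
Confirm numerically:
  x=-9.930: |R|=0.99718 <1
  x=-8.187: |R|=0.91518 <1
  x=-7.080: |R|=0.84760 <1
  x=-10.564: |R|=1.02159 >1
  x=-10.409: |R|=1.01584 >1
  x=-10.262: |R|=1.01026 >1
Interval (-10.0000, 0).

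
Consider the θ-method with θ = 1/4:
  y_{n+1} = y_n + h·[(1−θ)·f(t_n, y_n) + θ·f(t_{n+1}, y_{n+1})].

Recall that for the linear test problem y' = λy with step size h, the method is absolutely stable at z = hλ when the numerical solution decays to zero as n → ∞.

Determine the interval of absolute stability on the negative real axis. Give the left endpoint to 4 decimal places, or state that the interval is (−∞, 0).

(-4.0000, 0).

With y'=λy (z=hλ):
  y_{n+1} = y_n + z·[3/4·y_n + 1/4·y_{n+1}] ⇒ (1 − 1/4z)y_{n+1} = (1 + 3/4z)y_n
  ⇒ R(z) = (1 + 3/4z)/(1 − 1/4z).

Need |R(x)|<1, x<0.
x=-0.47: |R|=0.5794
R=−1: 1+3/4x = −1+1/4x ⇒ -1/2x=2 ⇒ x=2/(-1/2)=-4.0000
Confirm numerically:
  x=-3.219: |R|=0.78363 <1
  x=-2.489: |R|=0.53429 <1
  x=-1.950: |R|=0.31092 <1
  x=-4.544: |R|=1.12734 >1
  x=-4.194: |R|=1.04735 >1
Stable set (-4.0000, 0).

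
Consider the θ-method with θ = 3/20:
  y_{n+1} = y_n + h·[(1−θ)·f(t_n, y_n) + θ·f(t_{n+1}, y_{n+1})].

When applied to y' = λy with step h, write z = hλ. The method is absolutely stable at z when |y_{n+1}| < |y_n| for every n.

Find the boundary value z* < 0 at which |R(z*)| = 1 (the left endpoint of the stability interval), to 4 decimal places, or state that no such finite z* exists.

Test eqn y'=λy, z=hλ:
  y_{n+1} = y_n + z·[17/20·y_n + 3/20·y_{n+1}] ⇒ (1 − 3/20z)y_{n+1} = (1 + 17/20z)y_n
  Hence R(z) = (1 + 17/20z)/(1 − 3/20z).

Need |R(x)|<1, x<0.
x=-1.33: |R|=0.1088
R=−1: 1+17/20x = −1+3/20x ⇒ -7/10x=2 ⇒ x=2/(-7/10)=-2.8571
Confirm numerically:
  x=-2.283: |R|=0.70062 <1
  x=-1.900: |R|=0.47860 <1
  x=-1.364: |R|=0.13233 <1
  x=-1.322: |R|=0.10323 <1
  x=-3.281: |R|=1.19884 >1
  x=-3.042: |R|=1.08886 >1
So |R|<1 on (-2.8571, 0).

left endpoint -2.8571.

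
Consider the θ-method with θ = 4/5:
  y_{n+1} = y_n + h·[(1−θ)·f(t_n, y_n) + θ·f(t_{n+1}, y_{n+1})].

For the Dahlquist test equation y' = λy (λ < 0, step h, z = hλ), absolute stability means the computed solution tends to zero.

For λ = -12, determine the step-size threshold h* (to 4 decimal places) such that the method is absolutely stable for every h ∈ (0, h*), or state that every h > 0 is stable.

On y'=λy, z=hλ:
  y_{n+1} = y_n + z·[1/5·y_n + 4/5·y_{n+1}] ⇒ (1 − 4/5z)y_{n+1} = (1 + 1/5z)y_n
  R(z) = (1 + 1/5z)/(1 − 4/5z).

Need |R(x)|<1, x<0.
x=-1.2: |R|=0.3878
x=-2: |R|=0.2308
x=-10: |R|=0.1111
x=-100: |R|=0.2346
θ=4/5≥1/2 ⇒ |1+1/5x|<|1−4/5x| ∀x<0 ⇒ interval (−∞,0).

(−∞, 0) — no finite endpoint. Any h>0 works for λ=-12.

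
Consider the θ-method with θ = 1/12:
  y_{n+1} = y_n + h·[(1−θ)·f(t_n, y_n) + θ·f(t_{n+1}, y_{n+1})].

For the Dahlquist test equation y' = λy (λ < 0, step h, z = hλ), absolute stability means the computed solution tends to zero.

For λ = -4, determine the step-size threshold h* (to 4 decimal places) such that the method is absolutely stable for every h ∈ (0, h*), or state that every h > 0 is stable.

Set f=λy, z=hλ:
  y_{n+1} = y_n + z·[11/12·y_n + 1/12·y_{n+1}] ⇒ (1 − 1/12z)y_{n+1} = (1 + 11/12z)y_n
  Hence R(z) = (1 + 11/12z)/(1 − 1/12z).

Need |R(x)|<1, x<0.
x=-0.47: |R|=0.5477
R=−1: 1+11/12x = −1+1/12x ⇒ -5/6x=2 ⇒ x=2/(-5/6)=-2.4000
Confirm numerically:
  x=-1.693: |R|=0.48368 <1
  x=-1.435: |R|=0.28173 <1
  x=-1.046: |R|=0.03787 <1
  x=-2.991: |R|=1.39424 >1
  x=-2.980: |R|=1.38718 >1
  x=-2.633: |R|=1.15923 >1
Stable set (-2.4000, 0).

(-2.4000,0); λ=-4 ⇒ h* = (12/5)/4 = 0.6000.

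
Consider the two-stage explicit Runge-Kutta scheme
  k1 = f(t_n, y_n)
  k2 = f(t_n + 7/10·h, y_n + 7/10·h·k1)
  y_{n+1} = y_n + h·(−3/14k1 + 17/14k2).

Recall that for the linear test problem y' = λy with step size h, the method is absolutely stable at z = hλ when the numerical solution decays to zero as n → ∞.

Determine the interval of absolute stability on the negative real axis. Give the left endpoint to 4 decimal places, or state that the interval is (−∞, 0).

z∈(-1.1765,0).

Set f=λy, z=hλ:
  k1=λy_n ⇒ h·k1=z·y_n;  k2=λ(1+7/10z)y_n ⇒ h·k2=z(1+7/10z)y_n
  y_{n+1}/y_n = 1 − 3/14z + 17/14z(1+7/10z) = 1 + z + 17/20z²
  R(z) = 1 + z + 17/20z².

Solve |R(x)|<1 on ℝ⁻.
x=-1.76: |R|=1.8730
R=1: x+17/20x²=0 ⇒ x=−20/17=-1.1765; min R=1−1/(4·17/20)=0.7059>−1
Confirm numerically:
  x=-0.861: |R|=0.76912 <1
  x=-0.758: |R|=0.73038 <1
  x=-0.710: |R|=0.71849 <1
  x=-1.581: |R|=1.54363 >1
  x=-1.407: |R|=1.27570 >1
  x=-1.304: |R|=1.14135 >1
Interval (-1.1765, 0).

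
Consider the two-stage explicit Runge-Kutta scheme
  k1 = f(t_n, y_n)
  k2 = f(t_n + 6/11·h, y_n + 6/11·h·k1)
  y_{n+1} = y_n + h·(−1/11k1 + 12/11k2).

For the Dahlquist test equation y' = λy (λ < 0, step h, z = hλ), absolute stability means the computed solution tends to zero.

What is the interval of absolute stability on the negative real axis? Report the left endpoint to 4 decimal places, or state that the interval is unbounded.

z∈(-1.6806,0).

On y'=λy, z=hλ:
  k1=λy_n ⇒ h·k1=z·y_n;  k2=λ(1+6/11z)y_n ⇒ h·k2=z(1+6/11z)y_n
  y_{n+1}/y_n = 1 − 1/11z + 12/11z(1+6/11z) = 1 + z + 72/121z²
  so R(z) = 1 + z + 72/121z².

Need |R(x)|<1, x<0.
x=-1.4: |R|=0.7663
R=1: x+72/121x²=0 ⇒ x=−121/72=-1.6806; min R=1−1/(4·72/121)=0.5799>−1
Confirm numerically:
  x=-1.555: |R|=0.88382 <1
  x=-1.516: |R|=0.85156 <1
  x=-1.309: |R|=0.71059 <1
  x=-2.106: |R|=1.53315 >1
  x=-1.732: |R|=1.05302 >1
So |R|<1 on (-1.6806, 0).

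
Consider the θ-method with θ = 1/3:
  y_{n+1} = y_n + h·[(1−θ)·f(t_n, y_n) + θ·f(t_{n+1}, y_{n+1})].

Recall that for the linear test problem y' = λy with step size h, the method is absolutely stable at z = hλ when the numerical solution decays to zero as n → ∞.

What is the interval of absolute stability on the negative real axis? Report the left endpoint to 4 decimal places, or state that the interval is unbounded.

(-6.0000, 0).

On y'=λy, z=hλ:
  y_{n+1} = y_n + z·[2/3·y_n + 1/3·y_{n+1}] ⇒ (1 − 1/3z)y_{n+1} = (1 + 2/3z)y_n
  so R(z) = (1 + 2/3z)/(1 − 1/3z).

Find x<0 with |R(x)|<1.
x=-1.02: |R|=0.2388
R=−1: 1+2/3x = −1+1/3x ⇒ -1/3x=2 ⇒ x=2/(-1/3)=-6.0000
Confirm numerically:
  x=-5.325: |R|=0.91892 <1
  x=-5.318: |R|=0.91801 <1
  x=-4.234: |R|=0.75588 <1
  x=-6.469: |R|=1.04953 >1
  x=-6.226: |R|=1.02450 >1
Interval (-6.0000, 0).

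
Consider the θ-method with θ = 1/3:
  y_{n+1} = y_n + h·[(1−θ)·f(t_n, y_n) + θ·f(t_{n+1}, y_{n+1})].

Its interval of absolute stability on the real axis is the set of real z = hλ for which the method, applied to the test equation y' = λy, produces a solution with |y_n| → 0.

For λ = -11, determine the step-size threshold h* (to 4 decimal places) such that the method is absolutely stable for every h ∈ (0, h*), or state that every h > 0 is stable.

With y'=λy (z=hλ):
  y_{n+1} = y_n + z·[2/3·y_n + 1/3·y_{n+1}] ⇒ (1 − 1/3z)y_{n+1} = (1 + 2/3z)y_n
  so R(z) = (1 + 2/3z)/(1 − 1/3z).

Find x<0 with |R(x)|<1.
x=-0.99: |R|=0.2556
R=−1: 1+2/3x = −1+1/3x ⇒ -1/3x=2 ⇒ x=2/(-1/3)=-6.0000
Confirm numerically:
  x=-5.566: |R|=0.94933 <1
  x=-5.347: |R|=0.92177 <1
  x=-5.229: |R|=0.90631 <1
  x=-6.258: |R|=1.02787 >1
  x=-6.125: |R|=1.01370 >1
So |R|<1 on (-6.0000, 0).

(-6.0000,0); λ=-11 ⇒ h* = (6)/11 = 0.5455.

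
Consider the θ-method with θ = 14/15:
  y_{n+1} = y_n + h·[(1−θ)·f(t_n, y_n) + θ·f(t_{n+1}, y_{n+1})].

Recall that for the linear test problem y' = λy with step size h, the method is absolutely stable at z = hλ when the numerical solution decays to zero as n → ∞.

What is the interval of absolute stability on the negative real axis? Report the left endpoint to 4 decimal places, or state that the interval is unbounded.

With y'=λy (z=hλ):
  y_{n+1} = y_n + z·[1/15·y_n + 14/15·y_{n+1}] ⇒ (1 − 14/15z)y_{n+1} = (1 + 1/15z)y_n
  R(z) = (1 + 1/15z)/(1 − 14/15z).

Solve |R(x)|<1 on ℝ⁻.
x=-1.38: |R|=0.3969
x=-2: |R|=0.3023
x=-10: |R|=0.0323
x=-100: |R|=0.0601
θ=14/15≥1/2 ⇒ |1+1/15x|<|1−14/15x| ∀x<0 ⇒ stable on all of ℝ⁻.

interval (−∞, 0).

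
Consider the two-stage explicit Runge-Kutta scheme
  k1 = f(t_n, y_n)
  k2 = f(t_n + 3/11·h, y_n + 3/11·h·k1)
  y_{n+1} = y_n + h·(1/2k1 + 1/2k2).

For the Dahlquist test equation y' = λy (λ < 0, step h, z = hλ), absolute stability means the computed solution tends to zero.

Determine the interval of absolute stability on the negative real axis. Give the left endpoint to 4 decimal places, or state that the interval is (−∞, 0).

With y'=λy (z=hλ):
  k1=λy_n ⇒ h·k1=z·y_n;  k2=λ(1+3/11z)y_n ⇒ h·k2=z(1+3/11z)y_n
  y_{n+1}/y_n = 1 + 1/2z + 1/2z(1+3/11z) = 1 + z + 3/22z²
  R(z) = 1 + z + 3/22z².

Boundary: |R(x)|=1, x<0.
x=-0.31: |R|=0.7031
R=1: x+3/22x²=0 ⇒ x=−22/3=-7.3333; min R=1−1/(4·3/22)=-0.8333>−1
Confirm numerically:
  x=-3.686: |R|=0.83328 <1
  x=-3.578: |R|=0.83226 <1
  x=-3.509: |R|=0.82994 <1
  x=-3.136: |R|=0.79493 <1
  x=-7.634: |R|=1.31299 >1
  x=-7.568: |R|=1.24218 >1
So |R|<1 on (-7.3333, 0).

(-7.3333, 0).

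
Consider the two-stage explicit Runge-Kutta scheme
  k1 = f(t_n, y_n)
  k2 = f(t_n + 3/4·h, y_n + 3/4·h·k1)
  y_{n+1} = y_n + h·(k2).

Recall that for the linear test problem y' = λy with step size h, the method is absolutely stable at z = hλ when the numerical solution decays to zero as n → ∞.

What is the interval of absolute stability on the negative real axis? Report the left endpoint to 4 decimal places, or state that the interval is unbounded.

Test eqn y'=λy, z=hλ:
  k1=λy_n ⇒ h·k1=z·y_n;  k2=λ(1+3/4z)y_n ⇒ h·k2=z(1+3/4z)y_n
  y_{n+1}/y_n = 1 + z(1+3/4z) = 1 + z + 3/4z²
  Hence R(z) = 1 + z + 3/4z².

Solve |R(x)|<1 on ℝ⁻.
x=-1.6: |R|=1.3200
R=1: x+3/4x²=0 ⇒ x=−4/3=-1.3333; min R=1−1/(4·3/4)=0.6667>−1
Confirm numerically:
  x=-1.273: |R|=0.94240 <1
  x=-0.839: |R|=0.68894 <1
  x=-0.685: |R|=0.66692 <1
  x=-1.847: |R|=1.71156 >1
  x=-1.657: |R|=1.40224 >1
  x=-1.424: |R|=1.09683 >1
So |R|<1 on (-1.3333, 0).

z∈(-1.3333,0).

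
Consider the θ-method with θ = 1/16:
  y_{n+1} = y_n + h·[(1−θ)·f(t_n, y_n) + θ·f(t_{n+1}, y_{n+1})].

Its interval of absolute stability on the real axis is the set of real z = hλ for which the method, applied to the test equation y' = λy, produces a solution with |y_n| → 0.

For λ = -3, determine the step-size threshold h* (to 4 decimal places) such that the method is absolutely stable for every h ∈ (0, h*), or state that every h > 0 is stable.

On y'=λy, z=hλ:
  y_{n+1} = y_n + z·[15/16·y_n + 1/16·y_{n+1}] ⇒ (1 − 1/16z)y_{n+1} = (1 + 15/16z)y_n
  so R(z) = (1 + 15/16z)/(1 − 1/16z).

Need |R(x)|<1, x<0.
x=-1.05: |R|=0.0147
R=−1: 1+15/16x = −1+1/16x ⇒ -7/8x=2 ⇒ x=2/(-7/8)=-2.2857
Confirm numerically:
  x=-2.097: |R|=0.85401 <1
  x=-1.758: |R|=0.58396 <1
  x=-1.229: |R|=0.14133 <1
  x=-2.704: |R|=1.31309 >1
  x=-2.456: |R|=1.12917 >1
  x=-2.408: |R|=1.09300 >1
Interval (-2.2857, 0).

(-2.2857,0); λ=-3 ⇒ h* = (16/7)/3 = 0.7619.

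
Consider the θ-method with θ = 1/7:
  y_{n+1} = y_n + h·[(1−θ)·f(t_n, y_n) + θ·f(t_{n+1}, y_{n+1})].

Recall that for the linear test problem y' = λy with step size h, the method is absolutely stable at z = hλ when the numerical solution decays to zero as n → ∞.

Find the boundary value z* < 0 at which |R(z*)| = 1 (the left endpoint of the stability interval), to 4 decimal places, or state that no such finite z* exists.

left endpoint -2.8000.

Test eqn y'=λy, z=hλ:
  y_{n+1} = y_n + z·[6/7·y_n + 1/7·y_{n+1}] ⇒ (1 − 1/7z)y_{n+1} = (1 + 6/7z)y_n
  Hence R(z) = (1 + 6/7z)/(1 − 1/7z).

Find x<0 with |R(x)|<1.
x=-0.63: |R|=0.4220
R=−1: 1+6/7x = −1+1/7x ⇒ -5/7x=2 ⇒ x=2/(-5/7)=-2.8000
Confirm numerically:
  x=-2.606: |R|=0.89902 <1
  x=-1.782: |R|=0.42041 <1
  x=-1.606: |R|=0.30630 <1
  x=-3.260: |R|=1.22417 >1
  x=-2.910: |R|=1.05550 >1
So |R|<1 on (-2.8000, 0).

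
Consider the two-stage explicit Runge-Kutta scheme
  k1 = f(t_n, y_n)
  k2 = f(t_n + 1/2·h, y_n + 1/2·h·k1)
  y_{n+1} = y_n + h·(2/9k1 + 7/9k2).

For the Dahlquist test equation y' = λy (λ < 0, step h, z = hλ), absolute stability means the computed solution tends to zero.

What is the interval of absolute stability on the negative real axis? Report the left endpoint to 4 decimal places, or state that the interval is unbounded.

Test eqn y'=λy, z=hλ:
  k1=λy_n ⇒ h·k1=z·y_n;  k2=λ(1+1/2z)y_n ⇒ h·k2=z(1+1/2z)y_n
  y_{n+1}/y_n = 1 + 2/9z + 7/9z(1+1/2z) = 1 + z + 7/18z²
  ⇒ R(z) = 1 + z + 7/18z².

Boundary: |R(x)|=1, x<0.
x=-1.25: |R|=0.3576
R=1: x+7/18x²=0 ⇒ x=−18/7=-2.5714; min R=1−1/(4·7/18)=0.3571>−1
Confirm numerically:
  x=-2.503: |R|=0.93339 <1
  x=-1.962: |R|=0.53501 <1
  x=-1.240: |R|=0.35796 <1
  x=-1.069: |R|=0.37541 <1
  x=-3.136: |R|=1.68853 >1
  x=-2.661: |R|=1.09269 >1
So |R|<1 on (-2.5714, 0).

(-2.5714, 0).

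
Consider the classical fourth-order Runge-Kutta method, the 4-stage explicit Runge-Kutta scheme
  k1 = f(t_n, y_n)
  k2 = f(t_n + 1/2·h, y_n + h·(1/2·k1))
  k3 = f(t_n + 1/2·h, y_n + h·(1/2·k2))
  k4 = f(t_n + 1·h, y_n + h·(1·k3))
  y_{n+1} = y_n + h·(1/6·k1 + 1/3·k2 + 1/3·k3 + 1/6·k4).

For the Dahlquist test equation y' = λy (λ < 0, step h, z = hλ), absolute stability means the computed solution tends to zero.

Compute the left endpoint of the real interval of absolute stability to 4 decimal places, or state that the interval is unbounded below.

Set f=λy, z=hλ:
  order 4, 4-stage ⇒ R(z)=1+z+z^2/2+z^3/6+z^4/24
  (e.g. R(-0.39)=0.67713, |R|=0.67713)

Solve |R(x)|<1 on ℝ⁻.
x=-0.39: |R|=0.6771
|R(-2.19)|=0.4159 |R(-1.99)|=0.3300 |R(-1.25)|=0.3075
Bisect:
  x_lo=-3.2362 |R|=1.9218  x_hi=-0.0905 |R|=0.9135
  mid=-1.66336 |R|=0.27196 →hi
  mid=-2.44981 |R|=0.60130 →hi
  mid=-2.84303 |R|=1.09059 →lo
  mid=-2.64642 |R|=0.81002 →hi
  mid=-2.74472 |R|=0.94053 →hi
  mid=-2.79387 |R|=1.01301 →lo
  mid=-2.76930 |R|=0.97615 →hi
  mid=-2.78159 |R|=0.99442 →hi
  ...
  [-2.78543,-2.78523] ⇒ x*=-2.7853
So |R|<1 on (-2.7853, 0).

z* = -2.7853.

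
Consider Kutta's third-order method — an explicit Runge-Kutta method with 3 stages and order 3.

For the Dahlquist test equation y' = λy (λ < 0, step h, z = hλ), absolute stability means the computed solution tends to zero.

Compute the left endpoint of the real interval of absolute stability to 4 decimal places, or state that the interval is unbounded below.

left endpoint -2.5127.

Test eqn y'=λy, z=hλ:
  order 3, 3-stage ⇒ R(z)=1+z+z^2/2+z^3/6
  (e.g. R(-1.45)=0.09315, |R|=0.09315)

Find x<0 with |R(x)|<1.
x=-1.45: |R|=0.0931
|R(-2.11)|=0.4496 |R(-1.17)|=0.2475 |R(-0.73)|=0.4716
Bisect:
  x_lo=-3.2525 |R|=2.6976  x_hi=-0.1572 |R|=0.8545
  mid=-1.70482 |R|=0.07744 →hi
  mid=-2.47866 |R|=0.94482 →hi
  mid=-2.86557 |R|=1.68159 →lo
  mid=-2.67211 |R|=1.28192 →lo
  mid=-2.57538 |R|=1.10600 →lo
  mid=-2.52702 |R|=1.02362 →lo
  mid=-2.50284 |R|=0.98378 →hi
  mid=-2.51493 |R|=1.00359 →lo
  mid=-2.50888 |R|=0.99366 →hi
  mid=-2.51191 |R|=0.99862 →hi
  ...
  [-2.51285,-2.51266] ⇒ x*=-2.5127
So |R|<1 on (-2.5127, 0).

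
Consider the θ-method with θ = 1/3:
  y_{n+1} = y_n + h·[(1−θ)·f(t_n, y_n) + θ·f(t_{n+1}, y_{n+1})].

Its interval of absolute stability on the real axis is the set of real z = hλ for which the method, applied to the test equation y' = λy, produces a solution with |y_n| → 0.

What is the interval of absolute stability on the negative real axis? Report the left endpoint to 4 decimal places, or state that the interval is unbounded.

z∈(-6.0000,0).

Set f=λy, z=hλ:
  y_{n+1} = y_n + z·[2/3·y_n + 1/3·y_{n+1}] ⇒ (1 − 1/3z)y_{n+1} = (1 + 2/3z)y_n
  R(z) = (1 + 2/3z)/(1 − 1/3z).

Boundary: |R(x)|=1, x<0.
x=-1.61: |R|=0.0477
R=−1: 1+2/3x = −1+1/3x ⇒ -1/3x=2 ⇒ x=2/(-1/3)=-6.0000
Confirm numerically:
  x=-5.752: |R|=0.97166 <1
  x=-5.687: |R|=0.96397 <1
  x=-4.481: |R|=0.79695 <1
  x=-6.401: |R|=1.04266 >1
  x=-6.339: |R|=1.03630 >1
  x=-6.139: |R|=1.01521 >1
So |R|<1 on (-6.0000, 0).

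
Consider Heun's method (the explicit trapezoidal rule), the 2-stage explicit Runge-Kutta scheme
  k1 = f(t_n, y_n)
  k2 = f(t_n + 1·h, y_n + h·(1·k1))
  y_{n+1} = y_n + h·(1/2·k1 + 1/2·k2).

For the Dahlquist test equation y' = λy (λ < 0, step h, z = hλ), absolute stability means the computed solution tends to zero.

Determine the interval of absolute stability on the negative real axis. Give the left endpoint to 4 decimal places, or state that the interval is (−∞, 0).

Test eqn y'=λy, z=hλ:
  order 2, 2-stage ⇒ R(z)=1+z+z^2/2
  (e.g. R(-1.52)=0.63520, |R|=0.63520)

Boundary: |R(x)|=1, x<0.
x=-1.52: |R|=0.6352
|R(-2.32)|=1.3712 |R(-1.9)|=0.9050 |R(-1.1)|=0.5050
Bisect:
  x_lo=-2.3243 |R|=1.3769  x_hi=-0.2744 |R|=0.7633
  mid=-1.29933 |R|=0.54480 →hi
  mid=-1.81180 |R|=0.82951 →hi
  mid=-2.06804 |R|=1.07036 →lo
  mid=-1.93992 |R|=0.94173 →hi
  mid=-2.00398 |R|=1.00399 →lo
  mid=-1.97195 |R|=0.97235 →hi
  mid=-1.98797 |R|=0.98804 →hi
  ...
  [-2.00011,-1.99998] ⇒ x*=-2.0000
Interval (-2.0000, 0).

z∈(-2.0000,0).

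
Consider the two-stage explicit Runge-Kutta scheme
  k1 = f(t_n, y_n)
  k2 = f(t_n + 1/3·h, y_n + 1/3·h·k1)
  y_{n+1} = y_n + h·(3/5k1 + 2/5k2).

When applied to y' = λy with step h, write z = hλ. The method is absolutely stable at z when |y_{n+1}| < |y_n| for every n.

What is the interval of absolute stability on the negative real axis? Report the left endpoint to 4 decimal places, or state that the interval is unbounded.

z∈(-7.5000,0).

With y'=λy (z=hλ):
  k1=λy_n ⇒ h·k1=z·y_n;  k2=λ(1+1/3z)y_n ⇒ h·k2=z(1+1/3z)y_n
  y_{n+1}/y_n = 1 + 3/5z + 2/5z(1+1/3z) = 1 + z + 2/15z²
  Hence R(z) = 1 + z + 2/15z².

Find x<0 with |R(x)|<1.
x=-0.52: |R|=0.5161
R=1: x+2/15x²=0 ⇒ x=−15/2=-7.5000; min R=1−1/(4·2/15)=-0.8750>−1
Confirm numerically:
  x=-7.359: |R|=0.86165 <1
  x=-6.462: |R|=0.10566 <1
  x=-5.789: |R|=0.32066 <1
  x=-7.846: |R|=1.36196 >1
  x=-7.734: |R|=1.24130 >1
  x=-7.639: |R|=1.14158 >1
So |R|<1 on (-7.5000, 0).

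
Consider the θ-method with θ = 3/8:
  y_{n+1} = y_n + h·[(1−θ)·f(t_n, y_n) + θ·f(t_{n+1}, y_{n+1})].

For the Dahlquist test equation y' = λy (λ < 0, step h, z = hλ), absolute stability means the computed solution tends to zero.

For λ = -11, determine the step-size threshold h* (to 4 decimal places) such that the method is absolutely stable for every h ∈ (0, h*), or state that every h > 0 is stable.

Test eqn y'=λy, z=hλ:
  y_{n+1} = y_n + z·[5/8·y_n + 3/8·y_{n+1}] ⇒ (1 − 3/8z)y_{n+1} = (1 + 5/8z)y_n
  ⇒ R(z) = (1 + 5/8z)/(1 − 3/8z).

Solve |R(x)|<1 on ℝ⁻.
x=-1.78: |R|=0.0675
R=−1: 1+5/8x = −1+3/8x ⇒ -1/4x=2 ⇒ x=2/(-1/4)=-8.0000
Confirm numerically:
  x=-5.554: |R|=0.80164 <1
  x=-5.077: |R|=0.74835 <1
  x=-4.403: |R|=0.66080 <1
  x=-8.319: |R|=1.01936 >1
  x=-8.233: |R|=1.01425 >1
Stable set (-8.0000, 0).

(-8.0000,0); λ=-11 ⇒ h* = (8)/11 = 0.7273.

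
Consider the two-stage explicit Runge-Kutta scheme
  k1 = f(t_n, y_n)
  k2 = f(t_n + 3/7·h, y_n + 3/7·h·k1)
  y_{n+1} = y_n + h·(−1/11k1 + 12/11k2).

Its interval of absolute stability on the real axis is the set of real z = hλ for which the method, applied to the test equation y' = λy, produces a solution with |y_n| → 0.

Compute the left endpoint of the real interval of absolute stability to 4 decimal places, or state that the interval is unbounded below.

Set f=λy, z=hλ:
  k1=λy_n ⇒ h·k1=z·y_n;  k2=λ(1+3/7z)y_n ⇒ h·k2=z(1+3/7z)y_n
  y_{n+1}/y_n = 1 − 1/11z + 12/11z(1+3/7z) = 1 + z + 36/77z²
  Hence R(z) = 1 + z + 36/77z².

Find x<0 with |R(x)|<1.
x=-0.85: |R|=0.4878
R=1: x+36/77x²=0 ⇒ x=−77/36=-2.1389; min R=1−1/(4·36/77)=0.4653>−1
Confirm numerically:
  x=-1.834: |R|=0.73857 <1
  x=-1.618: |R|=0.60596 <1
  x=-1.447: |R|=0.53192 <1
  x=-2.710: |R|=1.72361 >1
  x=-2.342: |R|=1.22240 >1
Stable set (-2.1389, 0).

left endpoint -2.1389.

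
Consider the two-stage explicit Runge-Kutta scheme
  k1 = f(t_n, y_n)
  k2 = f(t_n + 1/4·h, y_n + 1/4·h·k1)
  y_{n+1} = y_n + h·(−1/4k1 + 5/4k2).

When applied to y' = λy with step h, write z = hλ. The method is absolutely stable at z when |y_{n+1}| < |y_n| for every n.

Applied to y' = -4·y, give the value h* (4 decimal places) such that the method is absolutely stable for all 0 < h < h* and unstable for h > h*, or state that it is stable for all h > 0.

(-3.2000,0); λ=-4 ⇒ h* = (16/5)/4 = 0.8000.

With y'=λy (z=hλ):
  k1=λy_n ⇒ h·k1=z·y_n;  k2=λ(1+1/4z)y_n ⇒ h·k2=z(1+1/4z)y_n
  y_{n+1}/y_n = 1 − 1/4z + 5/4z(1+1/4z) = 1 + z + 5/16z²
  ⇒ R(z) = 1 + z + 5/16z².

Need |R(x)|<1, x<0.
x=-1.35: |R|=0.2195
R=1: x+5/16x²=0 ⇒ x=−16/5=-3.2000; min R=1−1/(4·5/16)=0.2000>−1
Confirm numerically:
  x=-3.113: |R|=0.91537 <1
  x=-2.787: |R|=0.64030 <1
  x=-1.601: |R|=0.20000 <1
  x=-3.653: |R|=1.51713 >1
  x=-3.585: |R|=1.43132 >1
  x=-3.507: |R|=1.33645 >1
Stable set (-3.2000, 0).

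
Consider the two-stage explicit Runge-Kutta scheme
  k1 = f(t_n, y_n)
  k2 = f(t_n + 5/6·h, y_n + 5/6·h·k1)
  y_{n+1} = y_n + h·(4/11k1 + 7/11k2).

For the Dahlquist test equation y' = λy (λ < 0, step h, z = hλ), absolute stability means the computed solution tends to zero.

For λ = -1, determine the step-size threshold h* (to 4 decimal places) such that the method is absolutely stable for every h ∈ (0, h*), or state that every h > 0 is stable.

(-1.8857,0); λ=-1 ⇒ h* = (66/35)/1 = 1.8857.

On y'=λy, z=hλ:
  k1=λy_n ⇒ h·k1=z·y_n;  k2=λ(1+5/6z)y_n ⇒ h·k2=z(1+5/6z)y_n
  y_{n+1}/y_n = 1 + 4/11z + 7/11z(1+5/6z) = 1 + z + 35/66z²
  R(z) = 1 + z + 35/66z².

Solve |R(x)|<1 on ℝ⁻.
x=-1.39: |R|=0.6346
R=1: x+35/66x²=0 ⇒ x=−66/35=-1.8857; min R=1−1/(4·35/66)=0.5286>−1
Confirm numerically:
  x=-1.790: |R|=0.90914 <1
  x=-1.739: |R|=0.86470 <1
  x=-0.815: |R|=0.53724 <1
  x=-2.318: |R|=1.53138 >1
  x=-2.282: |R|=1.47957 >1
So |R|<1 on (-1.8857, 0).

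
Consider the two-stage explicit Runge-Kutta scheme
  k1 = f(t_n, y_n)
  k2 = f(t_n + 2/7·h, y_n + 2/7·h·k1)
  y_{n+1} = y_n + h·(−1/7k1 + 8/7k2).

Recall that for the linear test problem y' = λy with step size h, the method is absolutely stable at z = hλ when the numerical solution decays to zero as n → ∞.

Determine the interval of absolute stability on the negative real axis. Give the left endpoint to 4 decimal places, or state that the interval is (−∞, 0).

z∈(-3.0625,0).

Set f=λy, z=hλ:
  k1=λy_n ⇒ h·k1=z·y_n;  k2=λ(1+2/7z)y_n ⇒ h·k2=z(1+2/7z)y_n
  y_{n+1}/y_n = 1 − 1/7z + 8/7z(1+2/7z) = 1 + z + 16/49z²
  so R(z) = 1 + z + 16/49z².

Find x<0 with |R(x)|<1.
x=-0.58: |R|=0.5298
R=1: x+16/49x²=0 ⇒ x=−49/16=-3.0625; min R=1−1/(4·16/49)=0.2344>−1
Confirm numerically:
  x=-2.784: |R|=0.74683 <1
  x=-1.559: |R|=0.23463 <1
  x=-1.441: |R|=0.23703 <1
  x=-3.379: |R|=1.34921 >1
  x=-3.277: |R|=1.22952 >1
  x=-3.189: |R|=1.13173 >1
Interval (-3.0625, 0).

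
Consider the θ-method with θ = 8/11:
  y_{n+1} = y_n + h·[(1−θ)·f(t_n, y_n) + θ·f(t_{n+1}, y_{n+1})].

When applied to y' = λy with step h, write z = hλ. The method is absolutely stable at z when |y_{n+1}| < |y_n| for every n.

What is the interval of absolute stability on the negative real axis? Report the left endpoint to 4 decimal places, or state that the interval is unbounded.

unbounded; (−∞, 0).

With y'=λy (z=hλ):
  y_{n+1} = y_n + z·[3/11·y_n + 8/11·y_{n+1}] ⇒ (1 − 8/11z)y_{n+1} = (1 + 3/11z)y_n
  R(z) = (1 + 3/11z)/(1 − 8/11z).

Boundary: |R(x)|=1, x<0.
x=-0.79: |R|=0.4983
x=-2: |R|=0.1852
x=-10: |R|=0.2088
x=-100: |R|=0.3564
θ=8/11≥1/2 ⇒ |1+3/11x|<|1−8/11x| ∀x<0 ⇒ unbounded interval.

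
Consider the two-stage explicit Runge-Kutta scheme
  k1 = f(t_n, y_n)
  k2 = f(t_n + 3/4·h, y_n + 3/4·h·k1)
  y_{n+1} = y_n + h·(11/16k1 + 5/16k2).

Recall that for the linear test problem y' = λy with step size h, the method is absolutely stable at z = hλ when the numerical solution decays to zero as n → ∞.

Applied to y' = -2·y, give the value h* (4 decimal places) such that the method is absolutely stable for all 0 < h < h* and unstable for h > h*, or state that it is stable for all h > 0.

Set f=λy, z=hλ:
  k1=λy_n ⇒ h·k1=z·y_n;  k2=λ(1+3/4z)y_n ⇒ h·k2=z(1+3/4z)y_n
  y_{n+1}/y_n = 1 + 11/16z + 5/16z(1+3/4z) = 1 + z + 15/64z²
  Hence R(z) = 1 + z + 15/64z².

Find x<0 with |R(x)|<1.
x=-1.06: |R|=0.2033
R=1: x+15/64x²=0 ⇒ x=−64/15=-4.2667; min R=1−1/(4·15/64)=-0.0667>−1
Confirm numerically:
  x=-3.986: |R|=0.73780 <1
  x=-3.922: |R|=0.68318 <1
  x=-3.914: |R|=0.67648 <1
  x=-3.219: |R|=0.20958 <1
  x=-4.842: |R|=1.65291 >1
  x=-4.603: |R|=1.36285 >1
  x=-4.357: |R|=1.09225 >1
Stable set (-4.2667, 0).

(-4.2667,0); λ=-2 ⇒ h* = (64/15)/2 = 2.1333.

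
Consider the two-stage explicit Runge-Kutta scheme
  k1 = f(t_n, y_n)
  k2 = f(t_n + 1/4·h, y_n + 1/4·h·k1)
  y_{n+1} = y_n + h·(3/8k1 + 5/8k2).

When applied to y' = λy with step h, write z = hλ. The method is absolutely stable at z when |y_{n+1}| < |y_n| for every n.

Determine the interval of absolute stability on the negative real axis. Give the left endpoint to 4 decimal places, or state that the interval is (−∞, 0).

On y'=λy, z=hλ:
  k1=λy_n ⇒ h·k1=z·y_n;  k2=λ(1+1/4z)y_n ⇒ h·k2=z(1+1/4z)y_n
  y_{n+1}/y_n = 1 + 3/8z + 5/8z(1+1/4z) = 1 + z + 5/32z²
  ⇒ R(z) = 1 + z + 5/32z².

Need |R(x)|<1, x<0.
x=-1.63: |R|=0.2149
R=1: x+5/32x²=0 ⇒ x=−32/5=-6.4000; min R=1−1/(4·5/32)=-0.6000>−1
Confirm numerically:
  x=-5.768: |R|=0.43041 <1
  x=-5.254: |R|=0.05921 <1
  x=-5.019: |R|=0.08301 <1
  x=-6.980: |R|=1.63256 >1
  x=-6.884: |R|=1.52060 >1
  x=-6.631: |R|=1.23934 >1
Interval (-6.4000, 0).

z∈(-6.4000,0).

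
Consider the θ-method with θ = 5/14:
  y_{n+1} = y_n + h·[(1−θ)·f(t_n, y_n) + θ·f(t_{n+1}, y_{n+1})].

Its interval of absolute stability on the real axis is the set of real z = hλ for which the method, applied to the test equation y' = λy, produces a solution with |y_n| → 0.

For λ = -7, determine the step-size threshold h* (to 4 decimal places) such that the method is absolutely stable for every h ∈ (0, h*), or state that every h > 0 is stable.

On y'=λy, z=hλ:
  y_{n+1} = y_n + z·[9/14·y_n + 5/14·y_{n+1}] ⇒ (1 − 5/14z)y_{n+1} = (1 + 9/14z)y_n
  so R(z) = (1 + 9/14z)/(1 − 5/14z).

Solve |R(x)|<1 on ℝ⁻.
x=-0.9: |R|=0.3189
R=−1: 1+9/14x = −1+5/14x ⇒ -2/7x=2 ⇒ x=2/(-2/7)=-7.0000
Confirm numerically:
  x=-5.898: |R|=0.89864 <1
  x=-5.569: |R|=0.86321 <1
  x=-4.291: |R|=0.69437 <1
  x=-7.513: |R|=1.03979 >1
  x=-7.511: |R|=1.03965 >1
  x=-7.191: |R|=1.01529 >1
Stable set (-7.0000, 0).

(-7.0000,0); λ=-7 ⇒ h* = (7)/7 = 1.0000.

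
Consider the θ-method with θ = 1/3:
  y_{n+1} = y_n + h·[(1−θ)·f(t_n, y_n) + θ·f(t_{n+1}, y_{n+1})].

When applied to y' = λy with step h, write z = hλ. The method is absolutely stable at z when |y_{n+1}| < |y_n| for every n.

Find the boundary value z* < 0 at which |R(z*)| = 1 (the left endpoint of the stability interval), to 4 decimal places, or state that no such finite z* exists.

Test eqn y'=λy, z=hλ:
  y_{n+1} = y_n + z·[2/3·y_n + 1/3·y_{n+1}] ⇒ (1 − 1/3z)y_{n+1} = (1 + 2/3z)y_n
  so R(z) = (1 + 2/3z)/(1 − 1/3z).

Solve |R(x)|<1 on ℝ⁻.
x=-1.33: |R|=0.0785
R=−1: 1+2/3x = −1+1/3x ⇒ -1/3x=2 ⇒ x=2/(-1/3)=-6.0000
Confirm numerically:
  x=-5.778: |R|=0.97471 <1
  x=-4.401: |R|=0.78395 <1
  x=-3.069: |R|=0.51705 <1
  x=-6.330: |R|=1.03537 >1
  x=-6.261: |R|=1.02818 >1
Interval (-6.0000, 0).

z* = -6.0000.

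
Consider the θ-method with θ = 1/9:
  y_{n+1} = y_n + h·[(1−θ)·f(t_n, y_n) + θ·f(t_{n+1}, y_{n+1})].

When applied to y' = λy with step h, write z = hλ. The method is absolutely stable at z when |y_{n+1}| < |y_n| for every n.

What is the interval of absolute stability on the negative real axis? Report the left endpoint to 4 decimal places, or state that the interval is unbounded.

z∈(-2.5714,0).

With y'=λy (z=hλ):
  y_{n+1} = y_n + z·[8/9·y_n + 1/9·y_{n+1}] ⇒ (1 − 1/9z)y_{n+1} = (1 + 8/9z)y_n
  Hence R(z) = (1 + 8/9z)/(1 − 1/9z).

Need |R(x)|<1, x<0.
x=-1.51: |R|=0.2931
R=−1: 1+8/9x = −1+1/9x ⇒ -7/9x=2 ⇒ x=2/(-7/9)=-2.5714
Confirm numerically:
  x=-2.453: |R|=0.92762 <1
  x=-1.386: |R|=0.20104 <1
  x=-1.237: |R|=0.08753 <1
  x=-2.867: |R|=1.17435 >1
  x=-2.642: |R|=1.04243 >1
So |R|<1 on (-2.5714, 0).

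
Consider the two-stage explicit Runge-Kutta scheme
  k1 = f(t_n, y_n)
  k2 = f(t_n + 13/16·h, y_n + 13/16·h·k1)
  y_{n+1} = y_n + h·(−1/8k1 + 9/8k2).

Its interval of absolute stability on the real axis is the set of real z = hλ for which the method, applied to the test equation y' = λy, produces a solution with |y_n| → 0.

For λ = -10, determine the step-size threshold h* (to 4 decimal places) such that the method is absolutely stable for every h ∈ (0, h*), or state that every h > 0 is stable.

Set f=λy, z=hλ:
  k1=λy_n ⇒ h·k1=z·y_n;  k2=λ(1+13/16z)y_n ⇒ h·k2=z(1+13/16z)y_n
  y_{n+1}/y_n = 1 − 1/8z + 9/8z(1+13/16z) = 1 + z + 117/128z²
  R(z) = 1 + z + 117/128z².

Need |R(x)|<1, x<0.
x=-0.56: |R|=0.7267
R=1: x+117/128x²=0 ⇒ x=−128/117=-1.0940; min R=1−1/(4·117/128)=0.7265>−1
Confirm numerically:
  x=-1.025: |R|=0.93534 <1
  x=-0.956: |R|=0.87939 <1
  x=-0.827: |R|=0.79815 <1
  x=-1.507: |R|=1.56888 >1
  x=-1.290: |R|=1.23109 >1
Interval (-1.0940, 0).

(-1.0940,0); λ=-10 ⇒ h* = (128/117)/10 = 0.1094.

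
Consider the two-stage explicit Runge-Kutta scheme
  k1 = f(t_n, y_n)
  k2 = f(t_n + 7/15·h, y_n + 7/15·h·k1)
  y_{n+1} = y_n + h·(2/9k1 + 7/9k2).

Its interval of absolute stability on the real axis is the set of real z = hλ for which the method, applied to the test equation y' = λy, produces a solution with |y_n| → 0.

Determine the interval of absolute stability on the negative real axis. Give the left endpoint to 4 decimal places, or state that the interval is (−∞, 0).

Set f=λy, z=hλ:
  k1=λy_n ⇒ h·k1=z·y_n;  k2=λ(1+7/15z)y_n ⇒ h·k2=z(1+7/15z)y_n
  y_{n+1}/y_n = 1 + 2/9z + 7/9z(1+7/15z) = 1 + z + 49/135z²
  Hence R(z) = 1 + z + 49/135z².

Solve |R(x)|<1 on ℝ⁻.
x=-0.72: |R|=0.4682
R=1: x+49/135x²=0 ⇒ x=−135/49=-2.7551; min R=1−1/(4·49/135)=0.3112>−1
Confirm numerically:
  x=-2.709: |R|=0.95467 <1
  x=-2.616: |R|=0.86792 <1
  x=-1.533: |R|=0.32000 <1
  x=-1.220: |R|=0.32023 <1
  x=-3.104: |R|=1.39308 >1
  x=-3.096: |R|=1.38308 >1
  x=-2.791: |R|=1.03637 >1
Interval (-2.7551, 0).

(-2.7551, 0).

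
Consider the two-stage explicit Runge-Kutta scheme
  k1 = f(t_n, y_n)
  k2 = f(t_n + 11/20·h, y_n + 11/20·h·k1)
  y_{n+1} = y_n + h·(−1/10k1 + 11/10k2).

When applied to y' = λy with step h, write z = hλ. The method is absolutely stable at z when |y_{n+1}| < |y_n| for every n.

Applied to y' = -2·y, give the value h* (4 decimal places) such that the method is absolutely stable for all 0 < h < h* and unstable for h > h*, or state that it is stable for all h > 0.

Test eqn y'=λy, z=hλ:
  k1=λy_n ⇒ h·k1=z·y_n;  k2=λ(1+11/20z)y_n ⇒ h·k2=z(1+11/20z)y_n
  y_{n+1}/y_n = 1 − 1/10z + 11/10z(1+11/20z) = 1 + z + 121/200z²
  ⇒ R(z) = 1 + z + 121/200z².

Find x<0 with |R(x)|<1.
x=-1.59: |R|=0.9395
R=1: x+121/200x²=0 ⇒ x=−200/121=-1.6529; min R=1−1/(4·121/200)=0.5868>−1
Confirm numerically:
  x=-1.216: |R|=0.67859 <1
  x=-1.212: |R|=0.67671 <1
  x=-1.008: |R|=0.60672 <1
  x=-2.128: |R|=1.61167 >1
  x=-2.024: |R|=1.45443 >1
  x=-1.845: |R|=1.21444 >1
Interval (-1.6529, 0).

(-1.6529,0); λ=-2 ⇒ h* = (200/121)/2 = 0.8264.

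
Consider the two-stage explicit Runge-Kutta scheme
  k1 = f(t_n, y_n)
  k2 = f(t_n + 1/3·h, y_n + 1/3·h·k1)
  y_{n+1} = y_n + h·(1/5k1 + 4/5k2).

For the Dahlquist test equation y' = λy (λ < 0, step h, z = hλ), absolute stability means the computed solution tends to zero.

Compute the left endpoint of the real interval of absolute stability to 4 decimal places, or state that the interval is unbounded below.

With y'=λy (z=hλ):
  k1=λy_n ⇒ h·k1=z·y_n;  k2=λ(1+1/3z)y_n ⇒ h·k2=z(1+1/3z)y_n
  y_{n+1}/y_n = 1 + 1/5z + 4/5z(1+1/3z) = 1 + z + 4/15z²
  so R(z) = 1 + z + 4/15z².

Find x<0 with |R(x)|<1.
x=-0.81: |R|=0.3650
R=1: x+4/15x²=0 ⇒ x=−15/4=-3.7500; min R=1−1/(4·4/15)=0.0625>−1
Confirm numerically:
  x=-3.348: |R|=0.64109 <1
  x=-3.003: |R|=0.40180 <1
  x=-1.852: |R|=0.06264 <1
  x=-4.242: |R|=1.55655 >1
  x=-3.920: |R|=1.17771 >1
  x=-3.895: |R|=1.15061 >1
Stable set (-3.7500, 0).

z* = -3.7500.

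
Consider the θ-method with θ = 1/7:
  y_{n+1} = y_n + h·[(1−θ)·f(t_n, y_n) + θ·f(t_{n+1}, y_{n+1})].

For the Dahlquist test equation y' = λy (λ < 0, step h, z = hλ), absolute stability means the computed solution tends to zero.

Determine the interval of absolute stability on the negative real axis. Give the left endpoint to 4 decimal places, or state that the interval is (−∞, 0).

(-2.8000, 0).

On y'=λy, z=hλ:
  y_{n+1} = y_n + z·[6/7·y_n + 1/7·y_{n+1}] ⇒ (1 − 1/7z)y_{n+1} = (1 + 6/7z)y_n
  Hence R(z) = (1 + 6/7z)/(1 − 1/7z).

Find x<0 with |R(x)|<1.
x=-0.34: |R|=0.6757
R=−1: 1+6/7x = −1+1/7x ⇒ -5/7x=2 ⇒ x=2/(-5/7)=-2.8000
Confirm numerically:
  x=-2.467: |R|=0.82413 <1
  x=-2.348: |R|=0.75824 <1
  x=-1.562: |R|=0.27704 <1
  x=-3.142: |R|=1.16861 >1
  x=-3.050: |R|=1.12438 >1
Stable set (-2.8000, 0).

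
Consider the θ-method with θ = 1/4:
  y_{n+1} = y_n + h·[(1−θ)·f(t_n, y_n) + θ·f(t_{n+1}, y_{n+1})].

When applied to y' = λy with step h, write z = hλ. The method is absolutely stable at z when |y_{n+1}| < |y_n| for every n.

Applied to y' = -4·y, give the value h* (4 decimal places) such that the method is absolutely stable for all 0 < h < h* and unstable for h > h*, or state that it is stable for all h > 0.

Test eqn y'=λy, z=hλ:
  y_{n+1} = y_n + z·[3/4·y_n + 1/4·y_{n+1}] ⇒ (1 − 1/4z)y_{n+1} = (1 + 3/4z)y_n
  R(z) = (1 + 3/4z)/(1 − 1/4z).

Boundary: |R(x)|=1, x<0.
x=-0.42: |R|=0.6199
R=−1: 1+3/4x = −1+1/4x ⇒ -1/2x=2 ⇒ x=2/(-1/2)=-4.0000
Confirm numerically:
  x=-3.449: |R|=0.85206 <1
  x=-2.489: |R|=0.53429 <1
  x=-2.333: |R|=0.47355 <1
  x=-1.966: |R|=0.31814 <1
  x=-4.567: |R|=1.13237 >1
  x=-4.515: |R|=1.12096 >1
Stable set (-4.0000, 0).

(-4.0000,0); λ=-4 ⇒ h* = (4)/4 = 1.0000.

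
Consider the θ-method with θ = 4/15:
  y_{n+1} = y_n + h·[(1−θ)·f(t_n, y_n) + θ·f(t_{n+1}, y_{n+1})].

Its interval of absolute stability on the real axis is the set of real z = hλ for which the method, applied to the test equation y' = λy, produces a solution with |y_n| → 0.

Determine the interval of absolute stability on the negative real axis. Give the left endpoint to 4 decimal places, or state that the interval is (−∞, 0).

(-4.2857, 0).

Test eqn y'=λy, z=hλ:
  y_{n+1} = y_n + z·[11/15·y_n + 4/15·y_{n+1}] ⇒ (1 − 4/15z)y_{n+1} = (1 + 11/15z)y_n
  so R(z) = (1 + 11/15z)/(1 − 4/15z).

Solve |R(x)|<1 on ℝ⁻.
x=-1.36: |R|=0.0020
R=−1: 1+11/15x = −1+4/15x ⇒ -7/15x=2 ⇒ x=2/(-7/15)=-4.2857
Confirm numerically:
  x=-3.803: |R|=0.88816 <1
  x=-3.720: |R|=0.86747 <1
  x=-3.091: |R|=0.69438 <1
  x=-2.068: |R|=0.33293 <1
  x=-4.391: |R|=1.02263 >1
  x=-4.335: |R|=1.01067 >1
  x=-4.325: |R|=1.00851 >1
Interval (-4.2857, 0).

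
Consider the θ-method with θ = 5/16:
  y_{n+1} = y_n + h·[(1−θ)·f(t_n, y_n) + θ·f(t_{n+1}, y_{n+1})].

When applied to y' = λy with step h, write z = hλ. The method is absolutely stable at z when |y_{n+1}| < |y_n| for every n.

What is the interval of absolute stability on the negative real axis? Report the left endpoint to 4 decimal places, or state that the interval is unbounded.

Test eqn y'=λy, z=hλ:
  y_{n+1} = y_n + z·[11/16·y_n + 5/16·y_{n+1}] ⇒ (1 − 5/16z)y_{n+1} = (1 + 11/16z)y_n
  Hence R(z) = (1 + 11/16z)/(1 − 5/16z).

Need |R(x)|<1, x<0.
x=-1.26: |R|=0.0960
R=−1: 1+11/16x = −1+5/16x ⇒ -3/8x=2 ⇒ x=2/(-3/8)=-5.3333
Confirm numerically:
  x=-3.475: |R|=0.66592 <1
  x=-2.642: |R|=0.44718 <1
  x=-2.381: |R|=0.36520 <1
  x=-5.730: |R|=1.05330 >1
  x=-5.456: |R|=1.01701 >1
  x=-5.356: |R|=1.00318 >1
So |R|<1 on (-5.3333, 0).

z∈(-5.3333,0).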